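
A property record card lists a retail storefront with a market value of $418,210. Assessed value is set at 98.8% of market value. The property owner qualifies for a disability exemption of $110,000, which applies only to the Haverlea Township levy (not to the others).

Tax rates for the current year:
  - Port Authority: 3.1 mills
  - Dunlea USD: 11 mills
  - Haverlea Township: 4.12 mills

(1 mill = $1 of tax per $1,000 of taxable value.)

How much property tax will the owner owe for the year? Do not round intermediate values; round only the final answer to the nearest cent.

Assessed value = $418,210 × 0.988 = $413,191.48
Port Authority: $413,191.48 × 0.0031 = $1,280.893588
Dunlea USD: $413,191.48 × 0.011 = $4,545.10628
Haverlea Township: ($413,191.48 − $110,000) × 0.00412 = $303,191.48 × 0.00412 = $1,249.1488976
Total = $7,075.1487656

$7,075.15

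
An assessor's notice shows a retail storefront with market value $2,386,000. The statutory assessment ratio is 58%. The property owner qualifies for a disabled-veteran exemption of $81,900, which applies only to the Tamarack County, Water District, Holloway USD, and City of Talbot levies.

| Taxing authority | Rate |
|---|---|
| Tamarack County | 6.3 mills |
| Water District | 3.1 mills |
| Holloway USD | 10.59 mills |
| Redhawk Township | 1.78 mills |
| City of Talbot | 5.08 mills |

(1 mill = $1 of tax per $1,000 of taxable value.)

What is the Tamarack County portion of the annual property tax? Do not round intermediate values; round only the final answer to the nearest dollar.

Assessed value = $2,386,000 × 0.58 = $1,383,880
Tamarack County taxable value = $1,383,880 − $81,900 = $1,301,980
Tamarack County levy = $1,301,980 × 0.0063 = $8,202.474

$8,202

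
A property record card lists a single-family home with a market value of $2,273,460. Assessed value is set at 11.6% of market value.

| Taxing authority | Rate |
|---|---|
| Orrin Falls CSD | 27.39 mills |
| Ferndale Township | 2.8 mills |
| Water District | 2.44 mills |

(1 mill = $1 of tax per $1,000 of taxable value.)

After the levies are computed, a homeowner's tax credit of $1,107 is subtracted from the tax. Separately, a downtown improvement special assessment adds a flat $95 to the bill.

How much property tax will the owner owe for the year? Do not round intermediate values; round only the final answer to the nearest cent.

Assessed value = $2,273,460 × 0.116 = $263,721.36
Orrin Falls CSD: $263,721.36 × 0.02739 = $7,223.3280504
Ferndale Township: $263,721.36 × 0.0028 = $738.419808
Water District: $263,721.36 × 0.00244 = $643.4801184
Levies subtotal = $8,605.2279768
After credit = $8,605.2279768 − $1,107 = $7,498.2279768
Total = $7,498.2279768 + $95 = $7,593.2279768

$7,593.23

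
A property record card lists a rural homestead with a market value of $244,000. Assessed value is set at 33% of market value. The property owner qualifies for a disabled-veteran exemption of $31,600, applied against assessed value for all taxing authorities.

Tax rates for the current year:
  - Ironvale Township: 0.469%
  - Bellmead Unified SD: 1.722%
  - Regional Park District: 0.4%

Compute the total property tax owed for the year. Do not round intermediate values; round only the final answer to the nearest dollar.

$1,268

Assessed value = $244,000 × 0.33 = $80,520
Taxable value = $80,520 − $31,600 = $48,920
Ironvale Township: $48,920 × 0.00469 = $229.4348
Bellmead Unified SD: $48,920 × 0.01722 = $842.4024
Regional Park District: $48,920 × 0.004 = $195.68
Total = $229.4348 + $842.4024 + $195.68 = $1,267.5172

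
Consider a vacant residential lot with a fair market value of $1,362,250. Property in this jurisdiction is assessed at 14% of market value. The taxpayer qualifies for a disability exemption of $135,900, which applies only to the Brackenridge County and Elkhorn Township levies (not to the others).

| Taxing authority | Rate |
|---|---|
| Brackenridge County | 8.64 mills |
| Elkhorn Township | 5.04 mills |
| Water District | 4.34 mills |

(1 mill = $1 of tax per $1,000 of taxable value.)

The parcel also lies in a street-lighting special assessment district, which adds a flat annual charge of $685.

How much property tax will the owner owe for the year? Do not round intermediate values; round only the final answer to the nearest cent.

$2,262.57

Assessed value = $1,362,250 × 0.14 = $190,715
Brackenridge County: ($190,715 − $135,900) × 0.00864 = $54,815 × 0.00864 = $473.6016
Elkhorn Township: ($190,715 − $135,900) × 0.00504 = $54,815 × 0.00504 = $276.2676
Water District: $190,715 × 0.00434 = $827.7031
Levies subtotal = $1,577.5723
Total = $1,577.5723 + $685 = $2,262.5723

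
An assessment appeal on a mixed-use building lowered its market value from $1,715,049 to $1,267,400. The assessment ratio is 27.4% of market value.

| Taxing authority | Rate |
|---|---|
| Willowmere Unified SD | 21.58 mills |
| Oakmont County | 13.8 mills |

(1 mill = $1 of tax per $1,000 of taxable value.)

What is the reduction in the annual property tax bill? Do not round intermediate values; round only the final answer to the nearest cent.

Old assessed value = $1,715,049 × 0.274 = $469,923.426
New assessed value = $1,267,400 × 0.274 = $347,267.6
Combined rate = 0.02158 + 0.0138 = 0.03538
Old tax = $469,923.426 × 0.03538 = $16,625.89081188
New tax = $347,267.6 × 0.03538 = $12,286.327688
Reduction = $16,625.89081188 − $12,286.327688 = $4,339.56312388

$4,339.56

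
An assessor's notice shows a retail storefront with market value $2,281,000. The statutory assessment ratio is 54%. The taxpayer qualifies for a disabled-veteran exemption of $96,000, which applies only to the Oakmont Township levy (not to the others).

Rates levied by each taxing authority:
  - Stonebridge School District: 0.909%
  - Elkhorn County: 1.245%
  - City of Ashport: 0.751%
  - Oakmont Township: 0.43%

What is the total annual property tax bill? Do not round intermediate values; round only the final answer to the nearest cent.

Assessed value = $2,281,000 × 0.54 = $1,231,740
Stonebridge School District: $1,231,740 × 0.00909 = $11,196.5166
Elkhorn County: $1,231,740 × 0.01245 = $15,335.163
City of Ashport: $1,231,740 × 0.00751 = $9,250.3674
Oakmont Township: ($1,231,740 − $96,000) × 0.0043 = $1,135,740 × 0.0043 = $4,883.682
Total = $40,665.729

$40,665.73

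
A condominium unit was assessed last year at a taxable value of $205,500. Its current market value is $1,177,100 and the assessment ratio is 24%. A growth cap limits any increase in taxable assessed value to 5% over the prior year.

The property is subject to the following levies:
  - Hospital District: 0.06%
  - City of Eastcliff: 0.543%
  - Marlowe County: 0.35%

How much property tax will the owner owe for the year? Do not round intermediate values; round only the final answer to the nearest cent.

Uncapped assessed value = $1,177,100 × 0.24 = $282,504
Cap limit = $205,500 × 1.05 = $215,775
Taxable assessed value = min($282,504, $215,775) = $215,775 (cap binds)
Hospital District: $215,775 × 0.0006 = $129.465
City of Eastcliff: $215,775 × 0.00543 = $1,171.65825
Marlowe County: $215,775 × 0.0035 = $755.2125
Total = $2,056.33575

$2,056.34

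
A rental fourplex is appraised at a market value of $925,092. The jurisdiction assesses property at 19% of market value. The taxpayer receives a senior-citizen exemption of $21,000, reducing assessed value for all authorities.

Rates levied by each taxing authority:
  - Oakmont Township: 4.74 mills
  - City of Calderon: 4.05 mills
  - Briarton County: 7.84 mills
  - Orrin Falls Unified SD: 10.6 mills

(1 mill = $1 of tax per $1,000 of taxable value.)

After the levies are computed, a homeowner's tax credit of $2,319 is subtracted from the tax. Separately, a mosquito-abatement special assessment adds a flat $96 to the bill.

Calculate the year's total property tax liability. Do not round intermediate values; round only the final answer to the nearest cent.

$1,991.32

Assessed value = $925,092 × 0.19 = $175,767.48
Taxable value = $175,767.48 − $21,000 = $154,767.48
Oakmont Township: $154,767.48 × 0.00474 = $733.5978552
City of Calderon: $154,767.48 × 0.00405 = $626.808294
Briarton County: $154,767.48 × 0.00784 = $1,213.3770432
Orrin Falls Unified SD: $154,767.48 × 0.0106 = $1,640.535288
Levies subtotal = $4,214.3184804
After credit = $4,214.3184804 − $2,319 = $1,895.3184804
Total = $1,895.3184804 + $96 = $1,991.3184804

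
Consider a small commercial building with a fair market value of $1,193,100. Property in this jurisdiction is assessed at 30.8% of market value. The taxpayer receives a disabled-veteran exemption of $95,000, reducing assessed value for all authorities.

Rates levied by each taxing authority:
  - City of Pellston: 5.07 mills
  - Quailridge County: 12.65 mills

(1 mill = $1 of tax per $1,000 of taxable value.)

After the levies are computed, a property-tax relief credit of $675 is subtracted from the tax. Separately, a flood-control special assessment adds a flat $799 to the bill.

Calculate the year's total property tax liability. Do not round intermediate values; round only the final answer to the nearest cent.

Assessed value = $1,193,100 × 0.308 = $367,474.8
Taxable value = $367,474.8 − $95,000 = $272,474.8
City of Pellston: $272,474.8 × 0.00507 = $1,381.447236
Quailridge County: $272,474.8 × 0.01265 = $3,446.80622
Levies subtotal = $4,828.253456
After credit = $4,828.253456 − $675 = $4,153.253456
Total = $4,153.253456 + $799 = $4,952.253456

$4,952.25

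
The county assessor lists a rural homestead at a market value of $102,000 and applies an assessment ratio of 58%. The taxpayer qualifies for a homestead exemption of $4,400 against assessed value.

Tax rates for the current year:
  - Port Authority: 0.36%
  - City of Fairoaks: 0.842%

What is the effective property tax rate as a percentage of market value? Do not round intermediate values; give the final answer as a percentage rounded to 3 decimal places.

Assessed value = $102,000 × 0.58 = $59,160
Taxable value = $59,160 − $4,400 = $54,760
Port Authority: $54,760 × 0.0036 = $197.136
City of Fairoaks: $54,760 × 0.00842 = $461.0792
Total tax = $658.2152
Effective rate = $658.2152 ÷ $102,000 = 0.645% of market value

0.645%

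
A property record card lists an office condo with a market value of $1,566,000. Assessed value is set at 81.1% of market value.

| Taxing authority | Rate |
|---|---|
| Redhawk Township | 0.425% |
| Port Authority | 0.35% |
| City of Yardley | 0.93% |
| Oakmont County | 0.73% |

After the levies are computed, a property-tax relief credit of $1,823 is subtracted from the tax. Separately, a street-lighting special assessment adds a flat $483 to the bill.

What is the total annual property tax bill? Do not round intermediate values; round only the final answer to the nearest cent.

$29,585.13

Assessed value = $1,566,000 × 0.811 = $1,270,026
Redhawk Township: $1,270,026 × 0.00425 = $5,397.6105
Port Authority: $1,270,026 × 0.0035 = $4,445.091
City of Yardley: $1,270,026 × 0.0093 = $11,811.2418
Oakmont County: $1,270,026 × 0.0073 = $9,271.1898
Levies subtotal = $30,925.1331
After credit = $30,925.1331 − $1,823 = $29,102.1331
Total = $29,102.1331 + $483 = $29,585.1331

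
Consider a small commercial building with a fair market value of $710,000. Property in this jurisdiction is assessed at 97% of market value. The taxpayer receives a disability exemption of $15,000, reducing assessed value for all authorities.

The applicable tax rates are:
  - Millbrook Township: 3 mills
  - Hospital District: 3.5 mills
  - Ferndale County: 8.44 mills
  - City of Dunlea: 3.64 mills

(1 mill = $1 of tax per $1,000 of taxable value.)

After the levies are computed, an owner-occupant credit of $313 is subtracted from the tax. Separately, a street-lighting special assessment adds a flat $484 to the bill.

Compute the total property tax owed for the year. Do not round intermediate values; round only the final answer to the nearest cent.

Assessed value = $710,000 × 0.97 = $688,700
Taxable value = $688,700 − $15,000 = $673,700
Millbrook Township: $673,700 × 0.003 = $2,021.1
Hospital District: $673,700 × 0.0035 = $2,357.95
Ferndale County: $673,700 × 0.00844 = $5,686.028
City of Dunlea: $673,700 × 0.00364 = $2,452.268
Levies subtotal = $12,517.346
After credit = $12,517.346 − $313 = $12,204.346
Total = $12,204.346 + $484 = $12,688.346

$12,688.35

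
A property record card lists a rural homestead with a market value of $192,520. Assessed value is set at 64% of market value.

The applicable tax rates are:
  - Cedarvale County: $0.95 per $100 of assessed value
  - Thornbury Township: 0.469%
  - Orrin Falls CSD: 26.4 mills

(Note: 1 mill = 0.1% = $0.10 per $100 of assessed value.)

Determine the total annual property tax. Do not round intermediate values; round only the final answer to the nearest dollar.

Assessed value = $192,520 × 0.64 = $123,212.8
Cedarvale County: $123,212.8 × 0.0095 = $1,170.5216
Thornbury Township: $123,212.8 × 0.00469 = $577.868032
Orrin Falls CSD: $123,212.8 × 0.0264 = $3,252.81792
Total = $5,001.207552

$5,001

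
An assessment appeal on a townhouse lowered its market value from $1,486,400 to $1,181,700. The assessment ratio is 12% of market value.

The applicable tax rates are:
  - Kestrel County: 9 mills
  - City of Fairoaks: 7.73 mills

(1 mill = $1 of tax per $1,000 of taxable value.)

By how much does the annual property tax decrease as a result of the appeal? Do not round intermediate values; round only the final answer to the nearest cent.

Old assessed value = $1,486,400 × 0.12 = $178,368
New assessed value = $1,181,700 × 0.12 = $141,804
Combined rate = 0.009 + 0.00773 = 0.01673
Old tax = $178,368 × 0.01673 = $2,984.09664
New tax = $141,804 × 0.01673 = $2,372.38092
Reduction = $2,984.09664 − $2,372.38092 = $611.71572

$611.72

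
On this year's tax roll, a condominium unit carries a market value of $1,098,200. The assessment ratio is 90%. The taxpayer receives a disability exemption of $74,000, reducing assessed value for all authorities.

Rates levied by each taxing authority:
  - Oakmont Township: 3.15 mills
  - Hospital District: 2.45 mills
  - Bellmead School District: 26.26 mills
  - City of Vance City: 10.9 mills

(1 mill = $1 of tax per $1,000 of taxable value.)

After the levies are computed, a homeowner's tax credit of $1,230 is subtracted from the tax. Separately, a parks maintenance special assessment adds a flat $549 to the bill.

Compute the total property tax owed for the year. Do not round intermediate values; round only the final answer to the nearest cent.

$38,417.89

Assessed value = $1,098,200 × 0.9 = $988,380
Taxable value = $988,380 − $74,000 = $914,380
Oakmont Township: $914,380 × 0.00315 = $2,880.297
Hospital District: $914,380 × 0.00245 = $2,240.231
Bellmead School District: $914,380 × 0.02626 = $24,011.6188
City of Vance City: $914,380 × 0.0109 = $9,966.742
Levies subtotal = $39,098.8888
After credit = $39,098.8888 − $1,230 = $37,868.8888
Total = $37,868.8888 + $549 = $38,417.8888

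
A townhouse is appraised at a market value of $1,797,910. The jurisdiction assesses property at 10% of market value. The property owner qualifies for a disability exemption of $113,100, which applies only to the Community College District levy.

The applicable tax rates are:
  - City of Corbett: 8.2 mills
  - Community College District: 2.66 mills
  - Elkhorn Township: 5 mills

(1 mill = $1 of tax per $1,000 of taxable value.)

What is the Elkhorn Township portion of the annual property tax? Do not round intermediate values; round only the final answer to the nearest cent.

$898.96

Assessed value = $1,797,910 × 0.1 = $179,791
Elkhorn Township taxable value = $179,791 (exemption does not apply)
Elkhorn Township levy = $179,791 × 0.005 = $898.955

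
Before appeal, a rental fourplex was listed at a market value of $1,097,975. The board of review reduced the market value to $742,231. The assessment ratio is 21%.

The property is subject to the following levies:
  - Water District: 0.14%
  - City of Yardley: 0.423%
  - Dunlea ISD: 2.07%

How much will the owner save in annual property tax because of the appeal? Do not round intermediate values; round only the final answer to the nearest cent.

Old assessed value = $1,097,975 × 0.21 = $230,574.75
New assessed value = $742,231 × 0.21 = $155,868.51
Combined rate = 0.0014 + 0.00423 + 0.0207 = 0.02633
Old tax = $230,574.75 × 0.02633 = $6,071.0331675
New tax = $155,868.51 × 0.02633 = $4,104.0178683
Reduction = $6,071.0331675 − $4,104.0178683 = $1,967.0152992

$1,967.02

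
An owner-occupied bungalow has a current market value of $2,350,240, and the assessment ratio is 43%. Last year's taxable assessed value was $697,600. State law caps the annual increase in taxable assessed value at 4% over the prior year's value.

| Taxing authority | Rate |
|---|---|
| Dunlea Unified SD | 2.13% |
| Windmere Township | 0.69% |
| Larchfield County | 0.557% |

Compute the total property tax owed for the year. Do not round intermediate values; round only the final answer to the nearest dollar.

$24,500

Uncapped assessed value = $2,350,240 × 0.43 = $1,010,603.2
Cap limit = $697,600 × 1.04 = $725,504
Taxable assessed value = min($1,010,603.2, $725,504) = $725,504 (cap binds)
Dunlea Unified SD: $725,504 × 0.0213 = $15,453.2352
Windmere Township: $725,504 × 0.0069 = $5,005.9776
Larchfield County: $725,504 × 0.00557 = $4,041.05728
Total = $24,500.27008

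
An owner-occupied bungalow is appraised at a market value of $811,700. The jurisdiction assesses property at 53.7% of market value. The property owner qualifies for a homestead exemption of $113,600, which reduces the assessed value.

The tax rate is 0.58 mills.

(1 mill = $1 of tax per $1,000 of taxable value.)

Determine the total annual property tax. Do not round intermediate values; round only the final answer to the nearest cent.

$186.92

Assessed value = $811,700 × 0.537 = $435,882.9
Taxable value = $435,882.9 − $113,600 = $322,282.9
Tax = $322,282.9 × 0.00058 = $186.924082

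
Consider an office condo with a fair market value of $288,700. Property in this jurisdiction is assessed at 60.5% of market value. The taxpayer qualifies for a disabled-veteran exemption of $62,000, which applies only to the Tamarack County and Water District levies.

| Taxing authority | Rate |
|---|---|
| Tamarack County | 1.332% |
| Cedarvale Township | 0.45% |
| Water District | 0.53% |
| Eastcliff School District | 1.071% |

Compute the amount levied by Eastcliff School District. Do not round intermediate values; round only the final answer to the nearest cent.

Assessed value = $288,700 × 0.605 = $174,663.5
Eastcliff School District taxable value = $174,663.5 (exemption does not apply)
Eastcliff School District levy = $174,663.5 × 0.01071 = $1,870.646085

$1,870.65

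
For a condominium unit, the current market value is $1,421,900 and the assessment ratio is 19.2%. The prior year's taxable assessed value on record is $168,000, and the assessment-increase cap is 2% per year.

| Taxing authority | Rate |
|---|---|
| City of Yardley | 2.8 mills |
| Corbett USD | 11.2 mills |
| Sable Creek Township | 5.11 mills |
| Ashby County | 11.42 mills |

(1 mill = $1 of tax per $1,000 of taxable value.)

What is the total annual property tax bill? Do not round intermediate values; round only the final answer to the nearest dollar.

$5,232

Uncapped assessed value = $1,421,900 × 0.192 = $273,004.8
Cap limit = $168,000 × 1.02 = $171,360
Taxable assessed value = min($273,004.8, $171,360) = $171,360 (cap binds)
City of Yardley: $171,360 × 0.0028 = $479.808
Corbett USD: $171,360 × 0.0112 = $1,919.232
Sable Creek Township: $171,360 × 0.00511 = $875.6496
Ashby County: $171,360 × 0.01142 = $1,956.9312
Total = $5,231.6208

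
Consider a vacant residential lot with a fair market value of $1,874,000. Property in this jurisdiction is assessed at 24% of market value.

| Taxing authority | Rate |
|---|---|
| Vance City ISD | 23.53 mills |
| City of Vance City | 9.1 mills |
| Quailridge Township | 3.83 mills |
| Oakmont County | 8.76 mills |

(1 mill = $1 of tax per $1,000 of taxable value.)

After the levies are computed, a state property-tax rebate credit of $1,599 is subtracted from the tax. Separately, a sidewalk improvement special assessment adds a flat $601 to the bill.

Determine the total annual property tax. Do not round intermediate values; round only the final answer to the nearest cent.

Assessed value = $1,874,000 × 0.24 = $449,760
Vance City ISD: $449,760 × 0.02353 = $10,582.8528
City of Vance City: $449,760 × 0.0091 = $4,092.816
Quailridge Township: $449,760 × 0.00383 = $1,722.5808
Oakmont County: $449,760 × 0.00876 = $3,939.8976
Levies subtotal = $20,338.1472
After credit = $20,338.1472 − $1,599 = $18,739.1472
Total = $18,739.1472 + $601 = $19,340.1472

$19,340.15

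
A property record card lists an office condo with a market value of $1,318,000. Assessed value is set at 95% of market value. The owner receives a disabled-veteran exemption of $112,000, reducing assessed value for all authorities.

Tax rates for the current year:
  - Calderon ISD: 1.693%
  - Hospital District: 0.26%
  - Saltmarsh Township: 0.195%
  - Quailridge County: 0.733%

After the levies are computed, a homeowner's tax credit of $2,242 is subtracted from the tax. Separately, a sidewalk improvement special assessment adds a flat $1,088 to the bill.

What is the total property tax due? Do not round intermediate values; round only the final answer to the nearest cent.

$31,692.28

Assessed value = $1,318,000 × 0.95 = $1,252,100
Taxable value = $1,252,100 − $112,000 = $1,140,100
Calderon ISD: $1,140,100 × 0.01693 = $19,301.893
Hospital District: $1,140,100 × 0.0026 = $2,964.26
Saltmarsh Township: $1,140,100 × 0.00195 = $2,223.195
Quailridge County: $1,140,100 × 0.00733 = $8,356.933
Levies subtotal = $32,846.281
After credit = $32,846.281 − $2,242 = $30,604.281
Total = $30,604.281 + $1,088 = $31,692.281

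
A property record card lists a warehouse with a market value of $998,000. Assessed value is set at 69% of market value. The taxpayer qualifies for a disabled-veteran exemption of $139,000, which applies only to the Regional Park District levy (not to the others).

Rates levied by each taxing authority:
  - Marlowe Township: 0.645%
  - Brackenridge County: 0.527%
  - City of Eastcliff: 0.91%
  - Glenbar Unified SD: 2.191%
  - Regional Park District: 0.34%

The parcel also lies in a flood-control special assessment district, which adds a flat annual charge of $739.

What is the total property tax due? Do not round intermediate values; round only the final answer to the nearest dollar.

Assessed value = $998,000 × 0.69 = $688,620
Marlowe Township: $688,620 × 0.00645 = $4,441.599
Brackenridge County: $688,620 × 0.00527 = $3,629.0274
City of Eastcliff: $688,620 × 0.0091 = $6,266.442
Glenbar Unified SD: $688,620 × 0.02191 = $15,087.6642
Regional Park District: ($688,620 − $139,000) × 0.0034 = $549,620 × 0.0034 = $1,868.708
Levies subtotal = $31,293.4406
Total = $31,293.4406 + $739 = $32,032.4406

$32,032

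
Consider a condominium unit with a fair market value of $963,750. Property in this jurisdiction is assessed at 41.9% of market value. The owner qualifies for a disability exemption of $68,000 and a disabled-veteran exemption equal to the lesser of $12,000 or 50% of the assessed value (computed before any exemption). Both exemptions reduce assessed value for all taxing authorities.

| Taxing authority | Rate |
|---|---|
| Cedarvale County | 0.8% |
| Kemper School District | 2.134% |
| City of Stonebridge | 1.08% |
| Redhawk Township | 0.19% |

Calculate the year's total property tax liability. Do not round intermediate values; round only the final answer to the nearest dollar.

$13,613

Assessed value = $963,750 × 0.419 = $403,811.25
Disabled-veteran exemption = min($12,000, 50% × $403,811.25) = min($12,000, $201,905.625) = $12,000 (dollar cap binds)
Taxable value = $403,811.25 − $68,000 − $12,000 = $323,811.25
Cedarvale County: $323,811.25 × 0.008 = $2,590.49
Kemper School District: $323,811.25 × 0.02134 = $6,910.132075
City of Stonebridge: $323,811.25 × 0.0108 = $3,497.1615
Redhawk Township: $323,811.25 × 0.0019 = $615.241375
Total = $13,613.02495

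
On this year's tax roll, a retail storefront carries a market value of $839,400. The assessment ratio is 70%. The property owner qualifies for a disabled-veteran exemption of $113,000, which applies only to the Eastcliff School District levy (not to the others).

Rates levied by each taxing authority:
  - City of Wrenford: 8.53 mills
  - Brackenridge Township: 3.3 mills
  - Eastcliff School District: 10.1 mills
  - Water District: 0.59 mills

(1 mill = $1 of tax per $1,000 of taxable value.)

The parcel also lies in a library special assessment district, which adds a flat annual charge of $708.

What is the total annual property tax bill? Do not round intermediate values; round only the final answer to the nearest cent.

Assessed value = $839,400 × 0.7 = $587,580
City of Wrenford: $587,580 × 0.00853 = $5,012.0574
Brackenridge Township: $587,580 × 0.0033 = $1,939.014
Eastcliff School District: ($587,580 − $113,000) × 0.0101 = $474,580 × 0.0101 = $4,793.258
Water District: $587,580 × 0.00059 = $346.6722
Levies subtotal = $12,091.0016
Total = $12,091.0016 + $708 = $12,799.0016

$12,799.00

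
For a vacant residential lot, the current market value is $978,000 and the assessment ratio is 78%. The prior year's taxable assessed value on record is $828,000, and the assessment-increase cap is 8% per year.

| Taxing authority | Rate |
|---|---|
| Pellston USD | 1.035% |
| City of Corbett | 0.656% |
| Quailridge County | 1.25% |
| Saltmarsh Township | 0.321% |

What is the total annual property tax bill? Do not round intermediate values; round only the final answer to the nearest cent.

Uncapped assessed value = $978,000 × 0.78 = $762,840
Cap limit = $828,000 × 1.08 = $894,240
Taxable assessed value = min($762,840, $894,240) = $762,840 (cap does not bind)
Pellston USD: $762,840 × 0.01035 = $7,895.394
City of Corbett: $762,840 × 0.00656 = $5,004.2304
Quailridge County: $762,840 × 0.0125 = $9,535.5
Saltmarsh Township: $762,840 × 0.00321 = $2,448.7164
Total = $24,883.8408

$24,883.84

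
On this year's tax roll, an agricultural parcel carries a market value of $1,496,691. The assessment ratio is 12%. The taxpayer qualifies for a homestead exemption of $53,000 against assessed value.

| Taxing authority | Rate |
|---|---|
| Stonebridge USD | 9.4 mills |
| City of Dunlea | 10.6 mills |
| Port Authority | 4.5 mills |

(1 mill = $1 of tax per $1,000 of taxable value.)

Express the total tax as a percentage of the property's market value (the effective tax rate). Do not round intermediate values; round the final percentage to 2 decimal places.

0.21%

Assessed value = $1,496,691 × 0.12 = $179,602.92
Taxable value = $179,602.92 − $53,000 = $126,602.92
Stonebridge USD: $126,602.92 × 0.0094 = $1,190.067448
City of Dunlea: $126,602.92 × 0.0106 = $1,341.990952
Port Authority: $126,602.92 × 0.0045 = $569.71314
Total tax = $3,101.77154
Effective rate = $3,101.77154 ÷ $1,496,691 = 0.21% of market value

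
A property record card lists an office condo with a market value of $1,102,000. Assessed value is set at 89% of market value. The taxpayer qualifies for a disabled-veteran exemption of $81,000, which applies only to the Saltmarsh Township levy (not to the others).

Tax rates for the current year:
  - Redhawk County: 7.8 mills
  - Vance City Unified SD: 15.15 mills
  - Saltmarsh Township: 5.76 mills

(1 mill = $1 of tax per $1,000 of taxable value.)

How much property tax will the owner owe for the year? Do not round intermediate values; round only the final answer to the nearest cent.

$27,691.63

Assessed value = $1,102,000 × 0.89 = $980,780
Redhawk County: $980,780 × 0.0078 = $7,650.084
Vance City Unified SD: $980,780 × 0.01515 = $14,858.817
Saltmarsh Township: ($980,780 − $81,000) × 0.00576 = $899,780 × 0.00576 = $5,182.7328
Total = $27,691.6338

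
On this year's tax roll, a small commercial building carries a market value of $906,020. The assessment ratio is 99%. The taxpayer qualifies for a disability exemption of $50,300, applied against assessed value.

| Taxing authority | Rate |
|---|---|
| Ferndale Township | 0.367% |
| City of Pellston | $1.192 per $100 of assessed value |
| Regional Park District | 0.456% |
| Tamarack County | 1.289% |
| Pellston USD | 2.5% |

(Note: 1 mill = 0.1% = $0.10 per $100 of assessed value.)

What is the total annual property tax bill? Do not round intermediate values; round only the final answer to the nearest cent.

Assessed value = $906,020 × 0.99 = $896,959.8
Taxable value = $896,959.8 − $50,300 = $846,659.8
Ferndale Township: $846,659.8 × 0.00367 = $3,107.241466
City of Pellston: $846,659.8 × 0.01192 = $10,092.184816
Regional Park District: $846,659.8 × 0.00456 = $3,860.768688
Tamarack County: $846,659.8 × 0.01289 = $10,913.444822
Pellston USD: $846,659.8 × 0.025 = $21,166.495
Total = $49,140.134792

$49,140.13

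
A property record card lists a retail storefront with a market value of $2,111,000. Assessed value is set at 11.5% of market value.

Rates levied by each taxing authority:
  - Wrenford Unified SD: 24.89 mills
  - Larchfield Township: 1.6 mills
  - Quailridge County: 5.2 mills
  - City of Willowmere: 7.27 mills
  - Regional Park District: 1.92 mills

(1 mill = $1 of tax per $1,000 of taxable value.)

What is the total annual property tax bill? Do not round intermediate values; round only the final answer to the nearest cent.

Assessed value = $2,111,000 × 0.115 = $242,765
Wrenford Unified SD: $242,765 × 0.02489 = $6,042.42085
Larchfield Township: $242,765 × 0.0016 = $388.424
Quailridge County: $242,765 × 0.0052 = $1,262.378
City of Willowmere: $242,765 × 0.00727 = $1,764.90155
Regional Park District: $242,765 × 0.00192 = $466.1088
Total = $6,042.42085 + $388.424 + $1,262.378 + $1,764.90155 + $466.1088 = $9,924.2332

$9,924.23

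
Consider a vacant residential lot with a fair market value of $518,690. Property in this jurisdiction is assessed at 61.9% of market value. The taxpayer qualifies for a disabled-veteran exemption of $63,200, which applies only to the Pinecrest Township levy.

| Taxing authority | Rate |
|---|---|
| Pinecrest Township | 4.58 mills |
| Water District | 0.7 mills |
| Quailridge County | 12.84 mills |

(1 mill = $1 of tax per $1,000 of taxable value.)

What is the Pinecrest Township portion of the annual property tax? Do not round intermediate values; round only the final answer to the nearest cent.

$1,181.04

Assessed value = $518,690 × 0.619 = $321,069.11
Pinecrest Township taxable value = $321,069.11 − $63,200 = $257,869.11
Pinecrest Township levy = $257,869.11 × 0.00458 = $1,181.0405238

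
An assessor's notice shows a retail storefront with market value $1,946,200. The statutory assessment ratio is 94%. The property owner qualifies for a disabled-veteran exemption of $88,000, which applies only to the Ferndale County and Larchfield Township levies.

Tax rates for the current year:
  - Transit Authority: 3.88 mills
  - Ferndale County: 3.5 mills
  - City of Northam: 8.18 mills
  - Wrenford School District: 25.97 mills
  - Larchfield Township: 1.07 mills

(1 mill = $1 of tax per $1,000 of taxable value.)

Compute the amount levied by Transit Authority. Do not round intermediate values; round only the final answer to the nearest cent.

$7,098.18

Assessed value = $1,946,200 × 0.94 = $1,829,428
Transit Authority taxable value = $1,829,428 (exemption does not apply)
Transit Authority levy = $1,829,428 × 0.00388 = $7,098.18064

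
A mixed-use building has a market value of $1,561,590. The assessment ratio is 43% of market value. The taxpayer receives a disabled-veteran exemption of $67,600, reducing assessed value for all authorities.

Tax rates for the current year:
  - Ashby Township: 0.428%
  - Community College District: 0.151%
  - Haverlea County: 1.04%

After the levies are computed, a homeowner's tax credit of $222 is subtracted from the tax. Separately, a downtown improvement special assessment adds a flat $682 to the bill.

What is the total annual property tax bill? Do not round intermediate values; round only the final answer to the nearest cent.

Assessed value = $1,561,590 × 0.43 = $671,483.7
Taxable value = $671,483.7 − $67,600 = $603,883.7
Ashby Township: $603,883.7 × 0.00428 = $2,584.622236
Community College District: $603,883.7 × 0.00151 = $911.864387
Haverlea County: $603,883.7 × 0.0104 = $6,280.39048
Levies subtotal = $9,776.877103
After credit = $9,776.877103 − $222 = $9,554.877103
Total = $9,554.877103 + $682 = $10,236.877103

$10,236.88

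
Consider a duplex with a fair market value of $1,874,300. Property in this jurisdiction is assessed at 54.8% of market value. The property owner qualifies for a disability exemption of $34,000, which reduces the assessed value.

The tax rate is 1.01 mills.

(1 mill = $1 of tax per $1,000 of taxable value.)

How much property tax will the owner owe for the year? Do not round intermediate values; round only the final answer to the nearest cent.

Assessed value = $1,874,300 × 0.548 = $1,027,116.4
Taxable value = $1,027,116.4 − $34,000 = $993,116.4
Tax = $993,116.4 × 0.00101 = $1,003.047564

$1,003.05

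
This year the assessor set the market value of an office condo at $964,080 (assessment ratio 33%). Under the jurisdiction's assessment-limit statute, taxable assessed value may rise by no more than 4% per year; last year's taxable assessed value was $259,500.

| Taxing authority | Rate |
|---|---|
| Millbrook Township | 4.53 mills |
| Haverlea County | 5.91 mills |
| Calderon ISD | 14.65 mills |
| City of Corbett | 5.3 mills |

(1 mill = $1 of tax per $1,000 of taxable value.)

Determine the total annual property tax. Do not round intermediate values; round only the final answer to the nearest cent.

$8,201.65

Uncapped assessed value = $964,080 × 0.33 = $318,146.4
Cap limit = $259,500 × 1.04 = $269,880
Taxable assessed value = min($318,146.4, $269,880) = $269,880 (cap binds)
Millbrook Township: $269,880 × 0.00453 = $1,222.5564
Haverlea County: $269,880 × 0.00591 = $1,594.9908
Calderon ISD: $269,880 × 0.01465 = $3,953.742
City of Corbett: $269,880 × 0.0053 = $1,430.364
Total = $8,201.6532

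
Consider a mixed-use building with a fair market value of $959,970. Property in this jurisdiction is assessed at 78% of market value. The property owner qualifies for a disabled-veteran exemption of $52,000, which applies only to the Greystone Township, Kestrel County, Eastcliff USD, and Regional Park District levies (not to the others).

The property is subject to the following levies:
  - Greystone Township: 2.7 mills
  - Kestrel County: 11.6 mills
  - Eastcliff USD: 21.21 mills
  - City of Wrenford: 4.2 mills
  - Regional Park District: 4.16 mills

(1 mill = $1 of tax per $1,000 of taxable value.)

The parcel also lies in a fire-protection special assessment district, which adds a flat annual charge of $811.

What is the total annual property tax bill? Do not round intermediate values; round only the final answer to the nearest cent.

$31,596.99

Assessed value = $959,970 × 0.78 = $748,776.6
Greystone Township: ($748,776.6 − $52,000) × 0.0027 = $696,776.6 × 0.0027 = $1,881.29682
Kestrel County: ($748,776.6 − $52,000) × 0.0116 = $696,776.6 × 0.0116 = $8,082.60856
Eastcliff USD: ($748,776.6 − $52,000) × 0.02121 = $696,776.6 × 0.02121 = $14,778.631686
City of Wrenford: $748,776.6 × 0.0042 = $3,144.86172
Regional Park District: ($748,776.6 − $52,000) × 0.00416 = $696,776.6 × 0.00416 = $2,898.590656
Levies subtotal = $30,785.989442
Total = $30,785.989442 + $811 = $31,596.989442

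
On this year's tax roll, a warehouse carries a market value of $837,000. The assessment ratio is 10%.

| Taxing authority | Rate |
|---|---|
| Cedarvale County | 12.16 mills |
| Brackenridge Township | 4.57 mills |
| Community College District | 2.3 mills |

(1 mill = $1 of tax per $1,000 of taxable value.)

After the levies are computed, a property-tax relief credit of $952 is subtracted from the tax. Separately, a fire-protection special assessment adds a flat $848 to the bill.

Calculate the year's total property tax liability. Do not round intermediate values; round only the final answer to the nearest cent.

$1,488.81

Assessed value = $837,000 × 0.1 = $83,700
Cedarvale County: $83,700 × 0.01216 = $1,017.792
Brackenridge Township: $83,700 × 0.00457 = $382.509
Community College District: $83,700 × 0.0023 = $192.51
Levies subtotal = $1,592.811
After credit = $1,592.811 − $952 = $640.811
Total = $640.811 + $848 = $1,488.811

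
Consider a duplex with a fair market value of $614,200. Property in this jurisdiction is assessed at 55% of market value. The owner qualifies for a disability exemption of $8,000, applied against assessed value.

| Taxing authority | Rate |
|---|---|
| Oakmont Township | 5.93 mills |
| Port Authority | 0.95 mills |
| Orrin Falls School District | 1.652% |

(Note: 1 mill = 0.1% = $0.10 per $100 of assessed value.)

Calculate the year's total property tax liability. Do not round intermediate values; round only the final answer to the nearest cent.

Assessed value = $614,200 × 0.55 = $337,810
Taxable value = $337,810 − $8,000 = $329,810
Oakmont Township: $329,810 × 0.00593 = $1,955.7733
Port Authority: $329,810 × 0.00095 = $313.3195
Orrin Falls School District: $329,810 × 0.01652 = $5,448.4612
Total = $7,717.554

$7,717.55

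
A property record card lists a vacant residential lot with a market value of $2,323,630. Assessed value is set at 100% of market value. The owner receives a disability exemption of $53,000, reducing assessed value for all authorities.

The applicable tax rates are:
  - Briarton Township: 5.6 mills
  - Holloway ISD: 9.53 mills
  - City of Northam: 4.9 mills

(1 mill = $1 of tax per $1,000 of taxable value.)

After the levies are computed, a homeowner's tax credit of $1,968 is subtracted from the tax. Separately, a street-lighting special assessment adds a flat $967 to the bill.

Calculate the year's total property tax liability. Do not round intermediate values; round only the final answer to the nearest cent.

Assessed value = $2,323,630 × 1 = $2,323,630
Taxable value = $2,323,630 − $53,000 = $2,270,630
Briarton Township: $2,270,630 × 0.0056 = $12,715.528
Holloway ISD: $2,270,630 × 0.00953 = $21,639.1039
City of Northam: $2,270,630 × 0.0049 = $11,126.087
Levies subtotal = $45,480.7189
After credit = $45,480.7189 − $1,968 = $43,512.7189
Total = $43,512.7189 + $967 = $44,479.7189

$44,479.72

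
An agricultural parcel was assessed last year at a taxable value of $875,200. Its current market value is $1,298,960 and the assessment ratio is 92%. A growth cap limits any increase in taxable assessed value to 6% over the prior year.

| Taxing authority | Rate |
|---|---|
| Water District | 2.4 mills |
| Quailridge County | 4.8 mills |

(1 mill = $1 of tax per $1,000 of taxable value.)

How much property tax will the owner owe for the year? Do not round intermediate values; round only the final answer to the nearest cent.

$6,679.53

Uncapped assessed value = $1,298,960 × 0.92 = $1,195,043.2
Cap limit = $875,200 × 1.06 = $927,712
Taxable assessed value = min($1,195,043.2, $927,712) = $927,712 (cap binds)
Water District: $927,712 × 0.0024 = $2,226.5088
Quailridge County: $927,712 × 0.0048 = $4,453.0176
Total = $6,679.5264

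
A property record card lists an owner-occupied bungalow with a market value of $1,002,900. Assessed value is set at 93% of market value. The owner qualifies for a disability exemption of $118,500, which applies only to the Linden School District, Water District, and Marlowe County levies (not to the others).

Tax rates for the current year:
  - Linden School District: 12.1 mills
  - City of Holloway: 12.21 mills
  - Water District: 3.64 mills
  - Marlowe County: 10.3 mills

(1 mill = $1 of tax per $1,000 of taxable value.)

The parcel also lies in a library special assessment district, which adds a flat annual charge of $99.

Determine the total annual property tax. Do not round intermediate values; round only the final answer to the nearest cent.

$32,688.92

Assessed value = $1,002,900 × 0.93 = $932,697
Linden School District: ($932,697 − $118,500) × 0.0121 = $814,197 × 0.0121 = $9,851.7837
City of Holloway: $932,697 × 0.01221 = $11,388.23037
Water District: ($932,697 − $118,500) × 0.00364 = $814,197 × 0.00364 = $2,963.67708
Marlowe County: ($932,697 − $118,500) × 0.0103 = $814,197 × 0.0103 = $8,386.2291
Levies subtotal = $32,589.92025
Total = $32,589.92025 + $99 = $32,688.92025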